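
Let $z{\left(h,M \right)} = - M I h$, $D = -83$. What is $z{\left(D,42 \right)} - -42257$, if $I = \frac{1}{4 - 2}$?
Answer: $44000$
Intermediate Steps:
$I = \frac{1}{2}$ ($I = \frac{1}{4 - 2} = \frac{1}{2} \approx 0.5$)
$z{\left(h,M \right)} = - \frac{M h}{2}$ ($z{\left(h,M \right)} = - M \frac{1}{2} h = - \frac{M}{2} h = - \frac{M h}{2}$)
$z{\left(D,42 \right)} - -42257 = \left(- \frac{1}{2}\right) 42 \left(-83\right) - -42257 = 1743 + 42257 = 44000$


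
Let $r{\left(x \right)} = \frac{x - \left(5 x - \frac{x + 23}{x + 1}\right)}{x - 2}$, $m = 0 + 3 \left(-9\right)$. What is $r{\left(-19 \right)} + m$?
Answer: $- \frac{5785}{189} \approx -30.608$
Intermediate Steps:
$m = -27$ ($m = 0 - 27 = -27$)
$r{\left(x \right)} = \frac{- 4 x + \frac{23 + x}{1 + x}}{-2 + x}$ ($r{\left(x \right)} = \frac{x - \left(5 x - \frac{23 + x}{1 + x}\right)}{-2 + x} = \frac{- 4 x + \frac{23 + x}{1 + x}}{-2 + x}$)
$r{\left(-19 \right)} + m = \frac{-23 + 3 \left(-19\right) + 4 \left(-19\right)^{2}}{2 - 19 - \left(-19\right)^{2}} - 27 = \frac{-23 - 57 + 4 \cdot 361}{2 - 19 - 361} - 27 = \frac{-23 - 57 + 1444}{2 - 19 - 361} - 27 = \frac{1}{-378} \cdot 1364 - 27 = \left(- \frac{1}{378}\right) 1364 - 27 = - \frac{682}{189} - 27 = - \frac{5785}{189}$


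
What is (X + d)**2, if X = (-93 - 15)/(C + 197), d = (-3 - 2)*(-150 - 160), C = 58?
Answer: 17348577796/7225 ≈ 2.4012e+6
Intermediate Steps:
d = 1550 (d = -5*(-310) = 1550)
X = -36/85 (X = (-93 - 15)/(58 + 197) = -108/255 = -108*1/255 = -36/85 ≈ -0.42353)
(X + d)**2 = (-36/85 + 1550)**2 = (131714/85)**2 = 17348577796/7225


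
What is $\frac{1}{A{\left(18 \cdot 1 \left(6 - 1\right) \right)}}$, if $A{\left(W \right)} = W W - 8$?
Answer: $\frac{1}{8092} \approx 0.00012358$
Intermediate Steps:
$A{\left(W \right)} = -8 + W^{2}$ ($A{\left(W \right)} = W^{2} - 8 = -8 + W^{2}$)
$\frac{1}{A{\left(18 \cdot 1 \left(6 - 1\right) \right)}} = \frac{1}{-8 + \left(18 \cdot 1 \left(6 - 1\right)\right)^{2}} = \frac{1}{-8 + \left(18 \cdot 1 \cdot 5\right)^{2}} = \frac{1}{-8 + \left(18 \cdot 5\right)^{2}} = \frac{1}{-8 + 90^{2}} = \frac{1}{-8 + 8100} = \frac{1}{8092}$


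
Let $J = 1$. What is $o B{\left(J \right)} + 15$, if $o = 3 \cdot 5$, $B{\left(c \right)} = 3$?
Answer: $60$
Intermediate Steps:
$o = 15$
$o B{\left(J \right)} + 15 = 15 \cdot 3 + 15 = 45 + 15 = 60$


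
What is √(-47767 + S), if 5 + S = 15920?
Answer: 2*I*√7963 ≈ 178.47*I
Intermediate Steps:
S = 15915 (S = -5 + 15920 = 15915)
√(-47767 + S) = √(-47767 + 15915) = √(-31852) = 2*I*√7963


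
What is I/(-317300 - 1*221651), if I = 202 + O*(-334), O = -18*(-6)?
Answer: 2110/31703 ≈ 0.066555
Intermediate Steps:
O = 108
I = -35870 (I = 202 + 108*(-334) = 202 - 36072 = -35870)
I/(-317300 - 1*221651) = -35870/(-317300 - 1*221651) = -35870/(-317300 - 221651) = -35870/(-538951) = -35870*(-1/538951) = 2110/31703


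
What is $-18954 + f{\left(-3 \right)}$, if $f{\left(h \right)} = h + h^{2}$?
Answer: $-18948$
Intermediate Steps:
$-18954 + f{\left(-3 \right)} = -18954 - 3 \left(1 - 3\right) = -18954 - -6 = -18954 + 6 = -18948$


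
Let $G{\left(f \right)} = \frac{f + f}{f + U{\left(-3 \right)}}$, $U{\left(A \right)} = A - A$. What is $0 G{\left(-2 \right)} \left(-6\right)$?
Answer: $0$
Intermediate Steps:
$U{\left(A \right)} = 0$
$G{\left(f \right)} = 2$ ($G{\left(f \right)} = \frac{f + f}{f + 0} = \frac{2 f}{f} = 2$)
$0 G{\left(-2 \right)} \left(-6\right) = 0 \cdot 2 \left(-6\right) = 0 \left(-6\right) = 0$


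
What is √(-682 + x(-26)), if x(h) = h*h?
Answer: I*√6 ≈ 2.4495*I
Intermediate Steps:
x(h) = h²
√(-682 + x(-26)) = √(-682 + (-26)²) = √(-682 + 676) = √(-6) = I*√6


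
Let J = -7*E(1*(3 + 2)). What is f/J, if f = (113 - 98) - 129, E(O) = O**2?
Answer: 114/175 ≈ 0.65143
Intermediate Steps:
f = -114 (f = 15 - 129 = -114)
J = -175 (J = -7*(3 + 2)**2 = -7*(1*5)**2 = -7*5**2 = -7*25 = -175)
f/J = -114/(-175) = -114*(-1/175) = 114/175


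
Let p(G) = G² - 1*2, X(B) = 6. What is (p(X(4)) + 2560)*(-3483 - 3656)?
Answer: -18518566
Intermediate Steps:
p(G) = -2 + G² (p(G) = G² - 2 = -2 + G²)
(p(X(4)) + 2560)*(-3483 - 3656) = ((-2 + 6²) + 2560)*(-3483 - 3656) = ((-2 + 36) + 2560)*(-7139) = (34 + 2560)*(-7139) = 2594*(-7139) = -18518566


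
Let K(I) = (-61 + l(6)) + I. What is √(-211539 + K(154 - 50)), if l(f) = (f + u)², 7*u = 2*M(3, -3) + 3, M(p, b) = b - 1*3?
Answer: I*√10362215/7 ≈ 459.86*I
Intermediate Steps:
M(p, b) = -3 + b (M(p, b) = b - 3 = -3 + b)
u = -9/7 (u = (2*(-3 - 3) + 3)/7 = (2*(-6) + 3)/7 = (-12 + 3)/7 = (⅐)*(-9) = -9/7 ≈ -1.2857)
l(f) = (-9/7 + f)² (l(f) = (f - 9/7)² = (-9/7 + f)²)
K(I) = -1900/49 + I (K(I) = (-61 + (-9 + 7*6)²/49) + I = (-61 + (-9 + 42)²/49) + I = (-61 + (1/49)*33²) + I = (-61 + (1/49)*1089) + I = (-61 + 1089/49) + I = -1900/49 + I)
√(-211539 + K(154 - 50)) = √(-211539 + (-1900/49 + (154 - 50))) = √(-211539 + (-1900/49 + 104)) = √(-211539 + 3196/49) = √(-10362215/49) = I*√10362215/7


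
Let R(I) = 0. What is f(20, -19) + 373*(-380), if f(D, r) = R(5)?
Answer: -141740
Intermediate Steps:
f(D, r) = 0
f(20, -19) + 373*(-380) = 0 + 373*(-380) = 0 - 141740 = -141740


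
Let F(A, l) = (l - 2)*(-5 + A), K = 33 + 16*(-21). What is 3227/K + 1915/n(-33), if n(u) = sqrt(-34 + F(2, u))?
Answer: -3227/303 + 1915*sqrt(71)/71 ≈ 216.62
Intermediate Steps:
K = -303 (K = 33 - 336 = -303)
F(A, l) = (-5 + A)*(-2 + l) (F(A, l) = (-2 + l)*(-5 + A) = (-5 + A)*(-2 + l))
n(u) = sqrt(-28 - 3*u) (n(u) = sqrt(-34 + (10 - 5*u - 2*2 + 2*u)) = sqrt(-34 + (10 - 5*u - 4 + 2*u)) = sqrt(-34 + (6 - 3*u)) = sqrt(-28 - 3*u))
3227/K + 1915/n(-33) = 3227/(-303) + 1915/(sqrt(-28 - 3*(-33))) = 3227*(-1/303) + 1915/(sqrt(-28 + 99)) = -3227/303 + 1915/(sqrt(71)) = -3227/303 + 1915*(sqrt(71)/71) = -3227/303 + 1915*sqrt(71)/71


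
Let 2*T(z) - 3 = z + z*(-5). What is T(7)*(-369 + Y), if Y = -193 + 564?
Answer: -25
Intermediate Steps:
Y = 371
T(z) = 3/2 - 2*z (T(z) = 3/2 + (z + z*(-5))/2 = 3/2 + (z - 5*z)/2 = 3/2 + (-4*z)/2 = 3/2 - 2*z)
T(7)*(-369 + Y) = (3/2 - 2*7)*(-369 + 371) = (3/2 - 14)*2 = -25/2*2 = -25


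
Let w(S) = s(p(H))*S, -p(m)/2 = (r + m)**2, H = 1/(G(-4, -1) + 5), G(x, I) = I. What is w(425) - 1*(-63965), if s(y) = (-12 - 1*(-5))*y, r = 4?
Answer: 1371495/8 ≈ 1.7144e+5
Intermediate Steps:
H = 1/4 (H = 1/(-1 + 5) = 1/4 ≈ 0.25000)
p(m) = -2*(4 + m)**2
s(y) = -7*y (s(y) = (-12 + 5)*y = -7*y)
w(S) = 2023*S/8 (w(S) = (-(-14)*(4 + 1/4)**2)*S = (-(-14)*(17/4)**2)*S = (-(-14)*289/16)*S = (-7*(-289/8))*S = 2023*S/8)
w(425) - 1*(-63965) = (2023/8)*425 - 1*(-63965) = 859775/8 + 63965 = 1371495/8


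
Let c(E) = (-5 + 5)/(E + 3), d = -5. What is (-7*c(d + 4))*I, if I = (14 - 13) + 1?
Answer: 0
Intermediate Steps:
I = 2 (I = 1 + 1 = 2)
c(E) = 0 (c(E) = 0/(3 + E) = 0)
(-7*c(d + 4))*I = -7*0*2 = 0*2 = 0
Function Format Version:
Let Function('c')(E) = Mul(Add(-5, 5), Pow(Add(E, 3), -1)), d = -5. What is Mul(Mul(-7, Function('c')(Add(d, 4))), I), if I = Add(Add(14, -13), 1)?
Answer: 0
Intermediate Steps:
I = 2 (I = Add(1, 1) = 2)
Function('c')(E) = 0 (Function('c')(E) = Mul(0, Pow(Add(3, E), -1)) = 0)
Mul(Mul(-7, Function('c')(Add(d, 4))), I) = Mul(Mul(-7, 0), 2) = Mul(0, 2) = 0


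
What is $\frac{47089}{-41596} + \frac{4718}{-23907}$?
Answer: $- \frac{1322006651}{994435572} \approx -1.3294$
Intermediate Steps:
$\frac{47089}{-41596} + \frac{4718}{-23907} = 47089 \left(- \frac{1}{41596}\right) + 4718 \left(- \frac{1}{23907}\right) = - \frac{47089}{41596} - \frac{4718}{23907} = - \frac{1322006651}{994435572}$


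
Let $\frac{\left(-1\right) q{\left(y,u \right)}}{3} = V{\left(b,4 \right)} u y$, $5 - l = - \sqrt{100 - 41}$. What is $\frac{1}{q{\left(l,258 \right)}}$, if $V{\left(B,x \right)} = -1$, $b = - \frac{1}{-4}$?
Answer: $- \frac{5}{26316} + \frac{\sqrt{59}}{26316} \approx 0.00010188$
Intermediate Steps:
$b = \frac{1}{4}$ ($b = \left(-1\right) \left(- \frac{1}{4}\right) = \frac{1}{4} \approx 0.25$)
$l = 5 + \sqrt{59}$ ($l = 5 - - \sqrt{100 - 41} = 5 - - \sqrt{59} = 5 + \sqrt{59} \approx 12.681$)
$q{\left(y,u \right)} = 3 u y$ ($q{\left(y,u \right)} = - 3 - u y = - 3 \left(- u y\right) = 3 u y$)
$\frac{1}{q{\left(l,258 \right)}} = \frac{1}{3 \cdot 258 \left(5 + \sqrt{59}\right)} = \frac{1}{3870 + 774 \sqrt{59}}$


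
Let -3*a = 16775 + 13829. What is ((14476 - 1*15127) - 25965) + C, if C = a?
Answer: -110452/3 ≈ -36817.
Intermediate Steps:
a = -30604/3 (a = -(16775 + 13829)/3 = -1/3*30604 = -30604/3 ≈ -10201.)
C = -30604/3 ≈ -10201.
((14476 - 1*15127) - 25965) + C = ((14476 - 1*15127) - 25965) - 30604/3 = ((14476 - 15127) - 25965) - 30604/3 = (-651 - 25965) - 30604/3 = -26616 - 30604/3 = -110452/3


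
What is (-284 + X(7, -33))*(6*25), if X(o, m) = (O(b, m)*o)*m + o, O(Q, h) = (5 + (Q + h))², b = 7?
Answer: -15322200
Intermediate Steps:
O(Q, h) = (5 + Q + h)²
X(o, m) = o + m*o*(12 + m)² (X(o, m) = ((5 + 7 + m)²*o)*m + o = ((12 + m)²*o)*m + o = (o*(12 + m)²)*m + o = m*o*(12 + m)² + o = o + m*o*(12 + m)²)
(-284 + X(7, -33))*(6*25) = (-284 + 7*(1 - 33*(12 - 33)²))*(6*25) = (-284 + 7*(1 - 33*(-21)²))*150 = (-284 + 7*(1 - 33*441))*150 = (-284 + 7*(1 - 14553))*150 = (-284 + 7*(-14552))*150 = (-284 - 101864)*150 = -102148*150 = -15322200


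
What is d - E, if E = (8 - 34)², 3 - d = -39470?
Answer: 38797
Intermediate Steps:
d = 39473 (d = 3 - 1*(-39470) = 3 + 39470 = 39473)
E = 676 (E = (-26)² = 676)
d - E = 39473 - 1*676 = 39473 - 676 = 38797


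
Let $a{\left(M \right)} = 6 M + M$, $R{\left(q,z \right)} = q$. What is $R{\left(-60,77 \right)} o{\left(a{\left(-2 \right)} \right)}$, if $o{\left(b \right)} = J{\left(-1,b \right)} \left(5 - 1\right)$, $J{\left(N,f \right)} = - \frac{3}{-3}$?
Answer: $-240$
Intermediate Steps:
$J{\left(N,f \right)} = 1$ ($J{\left(N,f \right)} = \left(-3\right) \left(- \frac{1}{3}\right) = 1$)
$a{\left(M \right)} = 7 M$
$o{\left(b \right)} = 4$ ($o{\left(b \right)} = 1 \left(5 - 1\right) = 1 \cdot 4 = 4$)
$R{\left(-60,77 \right)} o{\left(a{\left(-2 \right)} \right)} = \left(-60\right) 4 = -240$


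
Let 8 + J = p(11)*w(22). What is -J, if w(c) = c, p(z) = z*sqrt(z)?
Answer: 8 - 242*sqrt(11) ≈ -794.62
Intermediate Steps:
p(z) = z**(3/2)
J = -8 + 242*sqrt(11) (J = -8 + 11**(3/2)*22 = -8 + (11*sqrt(11))*22 = -8 + 242*sqrt(11) ≈ 794.62)
-J = -(-8 + 242*sqrt(11)) = 8 - 242*sqrt(11)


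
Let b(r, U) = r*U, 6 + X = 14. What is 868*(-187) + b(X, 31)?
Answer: -162068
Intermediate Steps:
X = 8 (X = -6 + 14 = 8)
b(r, U) = U*r
868*(-187) + b(X, 31) = 868*(-187) + 31*8 = -162316 + 248 = -162068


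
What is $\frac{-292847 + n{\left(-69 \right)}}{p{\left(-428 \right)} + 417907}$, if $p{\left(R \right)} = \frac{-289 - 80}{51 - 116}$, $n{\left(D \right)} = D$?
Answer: $- \frac{4759885}{6791081} \approx -0.7009$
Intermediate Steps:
$p{\left(R \right)} = \frac{369}{65}$ ($p{\left(R \right)} = - \frac{369}{-65} = \left(-369\right) \left(- \frac{1}{65}\right) = \frac{369}{65}$)
$\frac{-292847 + n{\left(-69 \right)}}{p{\left(-428 \right)} + 417907} = \frac{-292847 - 69}{\frac{369}{65} + 417907} = - \frac{292916}{\frac{27164324}{65}} = \left(-292916\right) \frac{65}{27164324} = - \frac{4759885}{6791081}$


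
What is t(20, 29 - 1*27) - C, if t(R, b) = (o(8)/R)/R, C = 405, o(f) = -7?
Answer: -162007/400 ≈ -405.02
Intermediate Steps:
t(R, b) = -7/R² (t(R, b) = (-7/R)/R = -7/R²)
t(20, 29 - 1*27) - C = -7/20² - 1*405 = -7*1/400 - 405 = -7/400 - 405 = -162007/400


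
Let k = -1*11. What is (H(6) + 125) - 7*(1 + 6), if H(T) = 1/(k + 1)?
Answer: 759/10 ≈ 75.900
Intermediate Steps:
k = -11
H(T) = -1/10 (H(T) = 1/(-11 + 1) = 1/(-10) = -1/10)
(H(6) + 125) - 7*(1 + 6) = (-1/10 + 125) - 7*(1 + 6) = 1249/10 - 7*7 = 1249/10 - 49 = 759/10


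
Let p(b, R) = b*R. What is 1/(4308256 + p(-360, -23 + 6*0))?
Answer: 1/4316536 ≈ 2.3167e-7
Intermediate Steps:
p(b, R) = R*b
1/(4308256 + p(-360, -23 + 6*0)) = 1/(4308256 + (-23 + 6*0)*(-360)) = 1/(4308256 + (-23 + 0)*(-360)) = 1/(4308256 - 23*(-360)) = 1/(4308256 + 8280) = 1/4316536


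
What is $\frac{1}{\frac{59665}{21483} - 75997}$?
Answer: $- \frac{21483}{1632583886} \approx -1.3159 \cdot 10^{-5}$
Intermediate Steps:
$\frac{1}{\frac{59665}{21483} - 75997} = \frac{1}{- \frac{1632583886}{21483}} = - \frac{21483}{1632583886}$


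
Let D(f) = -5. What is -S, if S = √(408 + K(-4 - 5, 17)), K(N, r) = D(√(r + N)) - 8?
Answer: -√395 ≈ -19.875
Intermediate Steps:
K(N, r) = -13 (K(N, r) = -5 - 8 = -13)
S = √395 (S = √(408 - 13) = √395 ≈ 19.875)
-S = -√395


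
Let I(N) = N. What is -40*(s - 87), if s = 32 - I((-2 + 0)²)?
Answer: 2360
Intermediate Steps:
s = 28 (s = 32 - (-2 + 0)² = 32 - 1*(-2)² = 32 - 1*4 = 32 - 4 = 28)
-40*(s - 87) = -40*(28 - 87) = -40*(-59) = 2360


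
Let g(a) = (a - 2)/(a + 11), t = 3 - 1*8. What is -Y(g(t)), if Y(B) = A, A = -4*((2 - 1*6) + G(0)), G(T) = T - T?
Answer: -16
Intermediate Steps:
G(T) = 0
t = -5 (t = 3 - 8 = -5)
g(a) = (-2 + a)/(11 + a)
A = 16 (A = -4*((2 - 1*6) + 0) = -4*((2 - 6) + 0) = -4*(-4 + 0) = -4*(-4) = 16)
Y(B) = 16
-Y(g(t)) = -1*16 = -16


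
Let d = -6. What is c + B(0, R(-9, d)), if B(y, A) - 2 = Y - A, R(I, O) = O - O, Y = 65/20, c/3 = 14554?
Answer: 174669/4 ≈ 43667.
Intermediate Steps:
c = 43662 (c = 3*14554 = 43662)
Y = 13/4 (Y = 65*(1/20) = 13/4 ≈ 3.2500)
R(I, O) = 0
B(y, A) = 21/4 - A (B(y, A) = 2 + (13/4 - A) = 21/4 - A)
c + B(0, R(-9, d)) = 43662 + (21/4 - 1*0) = 43662 + (21/4 + 0) = 43662 + 21/4 = 174669/4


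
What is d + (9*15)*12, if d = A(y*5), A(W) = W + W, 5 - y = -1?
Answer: 1680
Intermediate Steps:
y = 6 (y = 5 - 1*(-1) = 5 + 1 = 6)
A(W) = 2*W
d = 60 (d = 2*(6*5) = 2*30 = 60)
d + (9*15)*12 = 60 + (9*15)*12 = 60 + 135*12 = 60 + 1620 = 1680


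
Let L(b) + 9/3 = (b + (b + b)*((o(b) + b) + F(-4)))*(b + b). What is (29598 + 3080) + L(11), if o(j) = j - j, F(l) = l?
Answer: 36305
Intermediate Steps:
o(j) = 0
L(b) = -3 + 2*b*(b + 2*b*(-4 + b)) (L(b) = -3 + (b + (b + b)*((0 + b) - 4))*(b + b) = -3 + (b + (2*b)*(b - 4))*(2*b) = -3 + (b + (2*b)*(-4 + b))*(2*b) = -3 + (b + 2*b*(-4 + b))*(2*b) = -3 + 2*b*(b + 2*b*(-4 + b)))
(29598 + 3080) + L(11) = (29598 + 3080) + (-3 - 14*11**2 + 4*11**3) = 32678 + (-3 - 14*121 + 4*1331) = 32678 + (-3 - 1694 + 5324) = 32678 + 3627 = 36305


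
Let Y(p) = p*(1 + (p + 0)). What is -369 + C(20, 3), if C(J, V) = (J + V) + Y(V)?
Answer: -334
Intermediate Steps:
Y(p) = p*(1 + p)
C(J, V) = J + V + V*(1 + V) (C(J, V) = (J + V) + V*(1 + V) = J + V + V*(1 + V))
-369 + C(20, 3) = -369 + (20 + 3 + 3*(1 + 3)) = -369 + (20 + 3 + 3*4) = -369 + (20 + 3 + 12) = -369 + 35 = -334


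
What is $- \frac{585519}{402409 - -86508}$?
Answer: $- \frac{53229}{44447} \approx -1.1976$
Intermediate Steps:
$- \frac{585519}{402409 - -86508} = - \frac{585519}{402409 + 86508} = - \frac{585519}{488917} = \left(-585519\right) \frac{1}{488917} = - \frac{53229}{44447}$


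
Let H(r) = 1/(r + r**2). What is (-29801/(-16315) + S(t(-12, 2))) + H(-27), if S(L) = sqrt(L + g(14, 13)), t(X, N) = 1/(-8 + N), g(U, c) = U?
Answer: 1610509/881010 + sqrt(498)/6 ≈ 5.5473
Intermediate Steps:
S(L) = sqrt(14 + L) (S(L) = sqrt(L + 14) = sqrt(14 + L))
(-29801/(-16315) + S(t(-12, 2))) + H(-27) = (-29801/(-16315) + sqrt(14 + 1/(-8 + 2))) + 1/((-27)*(1 - 27)) = (-29801*(-1/16315) + sqrt(14 + 1/(-6))) - 1/27/(-26) = (29801/16315 + sqrt(14 - 1/6)) - 1/27*(-1/26) = (29801/16315 + sqrt(83/6)) + 1/702 = (29801/16315 + sqrt(498)/6) + 1/702 = 1610509/881010 + sqrt(498)/6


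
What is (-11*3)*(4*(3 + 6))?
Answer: -1188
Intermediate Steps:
(-11*3)*(4*(3 + 6)) = -132*9 = -33*36 = -1188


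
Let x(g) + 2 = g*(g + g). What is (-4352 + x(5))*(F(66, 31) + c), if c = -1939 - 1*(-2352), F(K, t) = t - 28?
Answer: -1790464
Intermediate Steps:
F(K, t) = -28 + t
x(g) = -2 + 2*g² (x(g) = -2 + g*(g + g) = -2 + g*(2*g) = -2 + 2*g²)
c = 413 (c = -1939 + 2352 = 413)
(-4352 + x(5))*(F(66, 31) + c) = (-4352 + (-2 + 2*5²))*((-28 + 31) + 413) = (-4352 + (-2 + 2*25))*(3 + 413) = (-4352 + (-2 + 50))*416 = (-4352 + 48)*416 = -4304*416 = -1790464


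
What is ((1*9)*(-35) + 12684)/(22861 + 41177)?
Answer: 4123/21346 ≈ 0.19315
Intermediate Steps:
((1*9)*(-35) + 12684)/(22861 + 41177) = (9*(-35) + 12684)/64038 = (-315 + 12684)*(1/64038) = 12369*(1/64038) = 4123/21346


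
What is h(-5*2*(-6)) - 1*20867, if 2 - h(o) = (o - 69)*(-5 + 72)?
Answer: -20262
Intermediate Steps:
h(o) = 4625 - 67*o (h(o) = 2 - (o - 69)*(-5 + 72) = 2 - (-69 + o)*67 = 2 - (-4623 + 67*o) = 2 + (4623 - 67*o) = 4625 - 67*o)
h(-5*2*(-6)) - 1*20867 = (4625 - 67*(-5*2)*(-6)) - 1*20867 = (4625 - (-670)*(-6)) - 20867 = (4625 - 67*60) - 20867 = (4625 - 4020) - 20867 = 605 - 20867 = -20262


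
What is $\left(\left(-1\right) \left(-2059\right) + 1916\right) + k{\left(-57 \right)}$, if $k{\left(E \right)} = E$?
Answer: $3918$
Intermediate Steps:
$\left(\left(-1\right) \left(-2059\right) + 1916\right) + k{\left(-57 \right)} = \left(\left(-1\right) \left(-2059\right) + 1916\right) - 57 = \left(2059 + 1916\right) - 57 = 3975 - 57 = 3918$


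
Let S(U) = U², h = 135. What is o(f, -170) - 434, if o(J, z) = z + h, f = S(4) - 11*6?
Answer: -469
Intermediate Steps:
f = -50 (f = 4² - 11*6 = 16 - 66 = -50)
o(J, z) = 135 + z (o(J, z) = z + 135 = 135 + z)
o(f, -170) - 434 = (135 - 170) - 434 = -35 - 434 = -469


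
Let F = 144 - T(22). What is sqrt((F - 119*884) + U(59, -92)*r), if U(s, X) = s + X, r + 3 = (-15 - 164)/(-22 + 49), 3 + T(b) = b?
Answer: I*sqrt(942779)/3 ≈ 323.66*I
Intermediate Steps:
T(b) = -3 + b
r = -260/27 (r = -3 + (-15 - 164)/(-22 + 49) = -3 - 179/27 = -260/27 ≈ -9.6296)
F = 125 (F = 144 - (-3 + 22) = 144 - 1*19 = 144 - 19 = 125)
U(s, X) = X + s
sqrt((F - 119*884) + U(59, -92)*r) = sqrt((125 - 119*884) + (-92 + 59)*(-260/27)) = sqrt((125 - 105196) - 33*(-260/27)) = sqrt(-105071 + 2860/9) = sqrt(-942779/9) = I*sqrt(942779)/3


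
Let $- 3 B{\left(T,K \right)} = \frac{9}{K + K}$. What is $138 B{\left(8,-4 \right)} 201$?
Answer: $\frac{41607}{4} \approx 10402.0$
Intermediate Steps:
$B{\left(T,K \right)} = - \frac{3}{2 K}$ ($B{\left(T,K \right)} = - \frac{9 \frac{1}{K + K}}{3} = - \frac{9 \frac{1}{2 K}}{3} = - \frac{\frac{9}{2} \frac{1}{K}}{3} = - \frac{3}{2 K}$)
$138 B{\left(8,-4 \right)} 201 = 138 \left(- \frac{3}{2 \left(-4\right)}\right) 201 = 138 \left(\left(- \frac{3}{2}\right) \left(- \frac{1}{4}\right)\right) 201 = 138 \cdot \frac{3}{8} \cdot 201 = \frac{207}{4} \cdot 201 = \frac{41607}{4}$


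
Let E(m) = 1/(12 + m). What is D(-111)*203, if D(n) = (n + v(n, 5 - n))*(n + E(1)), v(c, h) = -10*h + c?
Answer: 404547332/13 ≈ 3.1119e+7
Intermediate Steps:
v(c, h) = c - 10*h
D(n) = (-50 + 12*n)*(1/13 + n) (D(n) = (n + (n - 10*(5 - n)))*(n + 1/(12 + 1)) = (n + (n + (-50 + 10*n)))*(n + 1/13) = (n + (-50 + 11*n))*(n + 1/13) = (-50 + 12*n)*(1/13 + n))
D(-111)*203 = (-50/13 + 12*(-111)² - 638/13*(-111))*203 = (-50/13 + 12*12321 + 70818/13)*203 = (-50/13 + 147852 + 70818/13)*203 = (1992844/13)*203 = 404547332/13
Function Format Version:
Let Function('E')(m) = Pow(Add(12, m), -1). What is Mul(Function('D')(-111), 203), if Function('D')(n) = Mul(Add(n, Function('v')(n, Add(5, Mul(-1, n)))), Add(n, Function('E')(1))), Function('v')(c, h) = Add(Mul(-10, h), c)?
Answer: Rational(404547332, 13) ≈ 3.1119e+7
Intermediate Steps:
Function('v')(c, h) = Add(c, Mul(-10, h))
Function('D')(n) = Mul(Add(-50, Mul(12, n)), Add(Rational(1, 13), n)) (Function('D')(n) = Mul(Add(n, Add(n, Mul(-10, Add(5, Mul(-1, n))))), Add(n, Pow(Add(12, 1), -1))) = Mul(Add(n, Add(n, Add(-50, Mul(10, n)))), Add(n, Pow(13, -1))) = Mul(Add(n, Add(-50, Mul(11, n))), Add(n, Rational(1, 13))) = Mul(Add(-50, Mul(12, n)), Add(Rational(1, 13), n)))
Mul(Function('D')(-111), 203) = Mul(Add(Rational(-50, 13), Mul(12, Pow(-111, 2)), Mul(Rational(-638, 13), -111)), 203) = Mul(Add(Rational(-50, 13), Mul(12, 12321), Rational(70818, 13)), 203) = Mul(Add(Rational(-50, 13), 147852, Rational(70818, 13)), 203) = Mul(Rational(1992844, 13), 203) = Rational(404547332, 13)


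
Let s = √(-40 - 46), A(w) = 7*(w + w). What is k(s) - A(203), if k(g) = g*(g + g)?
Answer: -3014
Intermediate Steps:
A(w) = 14*w (A(w) = 7*(2*w) = 14*w)
s = I*√86 (s = √(-86) = I*√86 ≈ 9.2736*I)
k(g) = 2*g² (k(g) = g*(2*g) = 2*g²)
k(s) - A(203) = 2*(I*√86)² - 14*203 = 2*(-86) - 1*2842 = -172 - 2842 = -3014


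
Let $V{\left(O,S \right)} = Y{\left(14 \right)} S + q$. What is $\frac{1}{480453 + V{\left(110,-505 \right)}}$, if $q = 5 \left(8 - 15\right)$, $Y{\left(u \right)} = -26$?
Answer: $\frac{1}{493548} \approx 2.0261 \cdot 10^{-6}$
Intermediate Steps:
$q = -35$ ($q = 5 \left(-7\right) = -35$)
$V{\left(O,S \right)} = -35 - 26 S$ ($V{\left(O,S \right)} = - 26 S - 35 = -35 - 26 S$)
$\frac{1}{480453 + V{\left(110,-505 \right)}} = \frac{1}{480453 - -13095} = \frac{1}{480453 + \left(-35 + 13130\right)} = \frac{1}{480453 + 13095} = \frac{1}{493548}$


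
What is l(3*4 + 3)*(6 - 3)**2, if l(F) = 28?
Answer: 252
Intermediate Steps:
l(3*4 + 3)*(6 - 3)**2 = 28*(6 - 3)**2 = 28*3**2 = 28*9 = 252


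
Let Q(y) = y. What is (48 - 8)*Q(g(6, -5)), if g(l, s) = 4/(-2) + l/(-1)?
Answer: -320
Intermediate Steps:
g(l, s) = -2 - l (g(l, s) = 4*(-½) + l*(-1) = -2 - l)
(48 - 8)*Q(g(6, -5)) = (48 - 8)*(-2 - 1*6) = 40*(-2 - 6) = 40*(-8) = -320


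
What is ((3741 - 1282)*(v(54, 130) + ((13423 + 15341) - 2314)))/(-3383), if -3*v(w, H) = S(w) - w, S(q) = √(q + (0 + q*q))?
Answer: -65084812/3383 + 2459*√330/3383 ≈ -19226.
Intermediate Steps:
S(q) = √(q + q²) (S(q) = √(q + (0 + q²)) = √(q + q²))
v(w, H) = -√(w*(1 + w))/3 + w/3 (v(w, H) = -(√(w*(1 + w)) - w)/3 = -√(w*(1 + w))/3 + w/3)
((3741 - 1282)*(v(54, 130) + ((13423 + 15341) - 2314)))/(-3383) = ((3741 - 1282)*((-3*√6*√(1 + 54)/3 + (⅓)*54) + ((13423 + 15341) - 2314)))/(-3383) = (2459*((-3*√330/3 + 18) + (28764 - 2314)))*(-1/3383) = (2459*((-√330 + 18) + 26450))*(-1/3383) = (2459*((18 - √330) + 26450))*(-1/3383) = (2459*(26468 - √330))*(-1/3383) = (65084812 - 2459*√330)*(-1/3383) = -65084812/3383 + 2459*√330/3383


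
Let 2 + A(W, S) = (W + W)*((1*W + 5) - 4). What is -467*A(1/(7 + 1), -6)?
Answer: 25685/32 ≈ 802.66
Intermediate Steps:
A(W, S) = -2 + 2*W*(1 + W) (A(W, S) = -2 + (W + W)*((1*W + 5) - 4) = -2 + (2*W)*((W + 5) - 4) = -2 + (2*W)*((5 + W) - 4) = -2 + (2*W)*(1 + W) = -2 + 2*W*(1 + W))
-467*A(1/(7 + 1), -6) = -467*(-2 + 2/(7 + 1) + 2*(1/(7 + 1))**2) = -467*(-2 + 2/8 + 2*(1/8)**2) = -467*(-2 + 2*(1/8) + 2*(1/8)**2) = -467*(-2 + 1/4 + 2*(1/64)) = -467*(-2 + 1/4 + 1/32) = -467*(-55/32) = 25685/32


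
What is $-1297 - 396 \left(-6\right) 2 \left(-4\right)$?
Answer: $-20305$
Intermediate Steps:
$-1297 - 396 \left(-6\right) 2 \left(-4\right) = -1297 - 396 \left(\left(-12\right) \left(-4\right)\right) = -1297 - 19008 = -20305$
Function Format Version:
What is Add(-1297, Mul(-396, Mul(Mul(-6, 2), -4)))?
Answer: -20305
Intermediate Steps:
Add(-1297, Mul(-396, Mul(Mul(-6, 2), -4))) = Add(-1297, Mul(-396, Mul(-12, -4))) = Add(-1297, Mul(-396, 48)) = Add(-1297, -19008) = -20305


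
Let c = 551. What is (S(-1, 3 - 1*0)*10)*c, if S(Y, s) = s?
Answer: 16530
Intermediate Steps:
(S(-1, 3 - 1*0)*10)*c = ((3 - 1*0)*10)*551 = ((3 + 0)*10)*551 = (3*10)*551 = 30*551 = 16530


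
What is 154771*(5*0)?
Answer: 0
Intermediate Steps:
154771*(5*0) = 154771*0 = 0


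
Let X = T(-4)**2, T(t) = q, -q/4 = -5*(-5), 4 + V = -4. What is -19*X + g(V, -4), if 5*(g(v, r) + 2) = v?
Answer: -950018/5 ≈ -1.9000e+5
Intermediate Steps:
V = -8 (V = -4 - 4 = -8)
q = -100 (q = -(-20)*(-5) = -4*25 = -100)
g(v, r) = -2 + v/5
T(t) = -100
X = 10000 (X = (-100)**2 = 10000)
-19*X + g(V, -4) = -19*10000 + (-2 + (1/5)*(-8)) = -190000 + (-2 - 8/5) = -190000 - 18/5 = -950018/5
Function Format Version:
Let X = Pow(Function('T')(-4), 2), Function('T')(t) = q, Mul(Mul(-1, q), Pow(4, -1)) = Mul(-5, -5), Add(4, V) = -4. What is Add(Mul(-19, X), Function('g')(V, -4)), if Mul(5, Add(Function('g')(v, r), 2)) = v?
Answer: Rational(-950018, 5) ≈ -1.9000e+5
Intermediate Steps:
V = -8 (V = Add(-4, -4) = -8)
q = -100 (q = Mul(-4, Mul(-5, -5)) = Mul(-4, 25) = -100)
Function('g')(v, r) = Add(-2, Mul(Rational(1, 5), v))
Function('T')(t) = -100
X = 10000 (X = Pow(-100, 2) = 10000)
Add(Mul(-19, X), Function('g')(V, -4)) = Add(Mul(-19, 10000), Add(-2, Mul(Rational(1, 5), -8))) = Add(-190000, Add(-2, Rational(-8, 5))) = Add(-190000, Rational(-18, 5)) = Rational(-950018, 5)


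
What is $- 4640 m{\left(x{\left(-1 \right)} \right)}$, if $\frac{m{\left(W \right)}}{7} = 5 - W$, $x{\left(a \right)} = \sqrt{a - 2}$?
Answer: $-162400 + 32480 i \sqrt{3} \approx -1.624 \cdot 10^{5} + 56257.0 i$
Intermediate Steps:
$x{\left(a \right)} = \sqrt{-2 + a}$
$m{\left(W \right)} = 35 - 7 W$ ($m{\left(W \right)} = 7 \left(5 - W\right) = 35 - 7 W$)
$- 4640 m{\left(x{\left(-1 \right)} \right)} = - 4640 \left(35 - 7 \sqrt{-2 - 1}\right) = - 4640 \left(35 - 7 \sqrt{-3}\right) = - 4640 \left(35 - 7 i \sqrt{3}\right) = -162400 + 32480 i \sqrt{3}$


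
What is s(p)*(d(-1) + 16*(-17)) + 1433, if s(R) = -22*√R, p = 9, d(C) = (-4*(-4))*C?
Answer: 20441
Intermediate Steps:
d(C) = 16*C
s(p)*(d(-1) + 16*(-17)) + 1433 = (-22*√9)*(16*(-1) + 16*(-17)) + 1433 = (-22*3)*(-16 - 272) + 1433 = -66*(-288) + 1433 = 19008 + 1433 = 20441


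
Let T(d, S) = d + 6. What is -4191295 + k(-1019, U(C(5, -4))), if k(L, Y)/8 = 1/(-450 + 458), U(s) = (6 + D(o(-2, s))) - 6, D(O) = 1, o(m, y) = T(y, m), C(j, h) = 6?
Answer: -4191294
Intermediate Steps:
T(d, S) = 6 + d
o(m, y) = 6 + y
U(s) = 1 (U(s) = (6 + 1) - 6 = 7 - 6 = 1)
k(L, Y) = 1 (k(L, Y) = 8/(-450 + 458) = 8/8 = 8*(⅛) = 1)
-4191295 + k(-1019, U(C(5, -4))) = -4191295 + 1 = -4191294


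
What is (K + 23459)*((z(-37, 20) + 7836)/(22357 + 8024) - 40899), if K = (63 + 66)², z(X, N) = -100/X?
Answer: -1843563542157100/1124097 ≈ -1.6400e+9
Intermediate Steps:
K = 16641 (K = 129² = 16641)
(K + 23459)*((z(-37, 20) + 7836)/(22357 + 8024) - 40899) = (16641 + 23459)*((-100/(-37) + 7836)/(22357 + 8024) - 40899) = 40100*((-100*(-1/37) + 7836)/30381 - 40899) = 40100*((100/37 + 7836)*(1/30381) - 40899) = 40100*((290032/37)*(1/30381) - 40899) = 40100*(290032/1124097 - 40899) = 40100*(-45974153171/1124097) = -1843563542157100/1124097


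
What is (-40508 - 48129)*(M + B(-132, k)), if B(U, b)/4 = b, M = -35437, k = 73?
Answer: 3115147365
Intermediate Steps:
B(U, b) = 4*b
(-40508 - 48129)*(M + B(-132, k)) = (-40508 - 48129)*(-35437 + 4*73) = -88637*(-35437 + 292) = -88637*(-35145) = 3115147365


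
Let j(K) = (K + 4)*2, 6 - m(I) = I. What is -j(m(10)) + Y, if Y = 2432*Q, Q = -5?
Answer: -12160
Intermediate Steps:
m(I) = 6 - I
Y = -12160 (Y = 2432*(-5) = -12160)
j(K) = 8 + 2*K (j(K) = (4 + K)*2 = 8 + 2*K)
-j(m(10)) + Y = -(8 + 2*(6 - 1*10)) - 12160 = -(8 + 2*(6 - 10)) - 12160 = -(8 + 2*(-4)) - 12160 = -(8 - 8) - 12160 = -1*0 - 12160 = 0 - 12160 = -12160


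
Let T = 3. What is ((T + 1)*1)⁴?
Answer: 256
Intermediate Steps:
((T + 1)*1)⁴ = ((3 + 1)*1)⁴ = (4*1)⁴ = 4⁴ = 256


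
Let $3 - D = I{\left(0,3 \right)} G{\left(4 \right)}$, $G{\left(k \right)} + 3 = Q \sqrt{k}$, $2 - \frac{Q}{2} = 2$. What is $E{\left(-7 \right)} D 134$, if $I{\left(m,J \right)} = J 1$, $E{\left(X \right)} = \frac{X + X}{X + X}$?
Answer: $1608$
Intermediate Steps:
$E{\left(X \right)} = 1$ ($E{\left(X \right)} = \frac{2 X}{2 X} = 2 X \frac{1}{2 X} = 1$)
$Q = 0$ ($Q = 4 - 4 = 0$)
$G{\left(k \right)} = -3$ ($G{\left(k \right)} = -3 + 0 \sqrt{k} = -3 + 0 = -3$)
$I{\left(m,J \right)} = J$
$D = 12$ ($D = 3 - 3 \left(-3\right) = 3 - -9 = 3 + 9 = 12$)
$E{\left(-7 \right)} D 134 = 1 \cdot 12 \cdot 134 = 12 \cdot 134 = 1608$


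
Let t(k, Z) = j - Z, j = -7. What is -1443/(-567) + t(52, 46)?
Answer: -9536/189 ≈ -50.455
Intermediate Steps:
t(k, Z) = -7 - Z
-1443/(-567) + t(52, 46) = -1443/(-567) + (-7 - 1*46) = -1443*(-1/567) + (-7 - 46) = 481/189 - 53 = -9536/189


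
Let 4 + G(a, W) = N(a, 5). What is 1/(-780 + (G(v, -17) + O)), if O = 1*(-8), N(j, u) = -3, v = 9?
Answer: -1/795 ≈ -0.0012579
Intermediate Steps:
G(a, W) = -7 (G(a, W) = -4 - 3 = -7)
O = -8
1/(-780 + (G(v, -17) + O)) = 1/(-780 + (-7 - 8)) = 1/(-780 - 15) = 1/(-795) = -1/795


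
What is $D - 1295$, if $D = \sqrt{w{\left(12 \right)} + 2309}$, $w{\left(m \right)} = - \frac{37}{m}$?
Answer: $-1295 + \frac{\sqrt{83013}}{6} \approx -1247.0$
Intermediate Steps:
$D = \frac{\sqrt{83013}}{6}$ ($D = \sqrt{- \frac{37}{12} + 2309} = \sqrt{\frac{27671}{12}} = \frac{\sqrt{83013}}{6} \approx 48.02$)
$D - 1295 = \frac{\sqrt{83013}}{6} - 1295 = -1295 + \frac{\sqrt{83013}}{6}$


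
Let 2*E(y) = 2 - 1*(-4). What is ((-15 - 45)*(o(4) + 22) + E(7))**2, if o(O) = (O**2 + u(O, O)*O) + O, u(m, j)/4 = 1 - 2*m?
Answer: 17665209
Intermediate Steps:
u(m, j) = 4 - 8*m (u(m, j) = 4*(1 - 2*m) = 4 - 8*m)
o(O) = O + O**2 + O*(4 - 8*O) (o(O) = (O**2 + (4 - 8*O)*O) + O = (O**2 + O*(4 - 8*O)) + O = O + O**2 + O*(4 - 8*O))
E(y) = 3 (E(y) = (2 - 1*(-4))/2 = (2 + 4)/2 = (1/2)*6 = 3)
((-15 - 45)*(o(4) + 22) + E(7))**2 = ((-15 - 45)*(4*(5 - 7*4) + 22) + 3)**2 = (-60*(4*(5 - 28) + 22) + 3)**2 = (-60*(4*(-23) + 22) + 3)**2 = (-60*(-92 + 22) + 3)**2 = (-60*(-70) + 3)**2 = (4200 + 3)**2 = 4203**2 = 17665209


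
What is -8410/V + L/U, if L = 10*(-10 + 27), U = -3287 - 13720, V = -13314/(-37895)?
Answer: -301115627335/12579511 ≈ -23937.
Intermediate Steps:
V = 13314/37895 (V = -13314*(-1/37895) = 13314/37895 ≈ 0.35134)
U = -17007
L = 170 (L = 10*17 = 170)
-8410/V + L/U = -8410/13314/37895 + 170/(-17007) = -8410*37895/13314 + 170*(-1/17007) = -159348475/6657 - 170/17007 = -301115627335/12579511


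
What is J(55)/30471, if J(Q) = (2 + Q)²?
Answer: 1083/10157 ≈ 0.10663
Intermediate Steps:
J(55)/30471 = (2 + 55)²/30471 = 57²*(1/30471) = 3249*(1/30471) = 1083/10157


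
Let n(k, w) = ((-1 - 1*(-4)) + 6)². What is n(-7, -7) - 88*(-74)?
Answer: 6593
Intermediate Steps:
n(k, w) = 81 (n(k, w) = ((-1 + 4) + 6)² = (3 + 6)² = 9² = 81)
n(-7, -7) - 88*(-74) = 81 - 88*(-74) = 81 + 6512 = 6593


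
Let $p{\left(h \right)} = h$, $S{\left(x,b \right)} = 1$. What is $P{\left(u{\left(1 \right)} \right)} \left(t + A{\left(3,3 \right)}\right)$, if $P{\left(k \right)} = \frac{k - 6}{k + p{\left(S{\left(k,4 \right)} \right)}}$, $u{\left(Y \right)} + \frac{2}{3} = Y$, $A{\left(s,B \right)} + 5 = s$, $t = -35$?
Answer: $\frac{629}{4} \approx 157.25$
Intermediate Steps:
$A{\left(s,B \right)} = -5 + s$
$u{\left(Y \right)} = - \frac{2}{3} + Y$
$P{\left(k \right)} = \frac{-6 + k}{1 + k}$ ($P{\left(k \right)} = \frac{k - 6}{k + 1} = \frac{-6 + k}{1 + k}$)
$P{\left(u{\left(1 \right)} \right)} \left(t + A{\left(3,3 \right)}\right) = \frac{-6 + \left(- \frac{2}{3} + 1\right)}{1 + \left(- \frac{2}{3} + 1\right)} \left(-35 + \left(-5 + 3\right)\right) = \frac{-6 + \frac{1}{3}}{1 + \frac{1}{3}} \left(-35 - 2\right) = \frac{1}{\frac{4}{3}} \left(- \frac{17}{3}\right) \left(-37\right) = \frac{3}{4} \left(- \frac{17}{3}\right) \left(-37\right) = \left(- \frac{17}{4}\right) \left(-37\right) = \frac{629}{4}$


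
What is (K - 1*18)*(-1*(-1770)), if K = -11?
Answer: -51330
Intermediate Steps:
(K - 1*18)*(-1*(-1770)) = (-11 - 1*18)*(-1*(-1770)) = (-11 - 18)*1770 = -29*1770 = -51330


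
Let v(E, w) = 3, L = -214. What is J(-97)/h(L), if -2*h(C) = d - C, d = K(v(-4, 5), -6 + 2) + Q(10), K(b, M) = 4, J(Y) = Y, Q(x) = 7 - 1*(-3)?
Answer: 97/114 ≈ 0.85088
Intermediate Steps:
Q(x) = 10 (Q(x) = 7 + 3 = 10)
d = 14 (d = 4 + 10 = 14)
h(C) = -7 + C/2 (h(C) = -(14 - C)/2 = -7 + C/2)
J(-97)/h(L) = -97/(-7 + (1/2)*(-214)) = -97/(-7 - 107) = -97/(-114) = -97*(-1/114) = 97/114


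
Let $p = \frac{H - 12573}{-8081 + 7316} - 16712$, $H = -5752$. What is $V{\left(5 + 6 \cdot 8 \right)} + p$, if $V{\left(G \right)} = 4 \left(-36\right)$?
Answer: $- \frac{2575303}{153} \approx -16832.0$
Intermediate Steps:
$V{\left(G \right)} = -144$
$p = - \frac{2553271}{153}$ ($p = \frac{-5752 - 12573}{-8081 + 7316} - 16712 = - \frac{18325}{-765} - 16712 = \left(-18325\right) \left(- \frac{1}{765}\right) - 16712 = \frac{3665}{153} - 16712 = - \frac{2553271}{153} \approx -16688.0$)
$V{\left(5 + 6 \cdot 8 \right)} + p = -144 - \frac{2553271}{153} = - \frac{2575303}{153}$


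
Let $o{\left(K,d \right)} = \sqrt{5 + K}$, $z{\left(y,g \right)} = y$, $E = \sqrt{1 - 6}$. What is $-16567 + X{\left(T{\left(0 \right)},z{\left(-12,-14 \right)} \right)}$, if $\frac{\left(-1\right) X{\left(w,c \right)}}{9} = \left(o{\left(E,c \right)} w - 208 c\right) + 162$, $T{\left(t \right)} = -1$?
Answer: $-40489 + 9 \sqrt{5 + i \sqrt{5}} \approx -40468.0 + 4.3963 i$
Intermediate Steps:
$E = i \sqrt{5}$ ($E = \sqrt{-5} = i \sqrt{5} \approx 2.2361 i$)
$X{\left(w,c \right)} = -1458 + 1872 c - 9 w \sqrt{5 + i \sqrt{5}}$ ($X{\left(w,c \right)} = - 9 \left(\left(\sqrt{5 + i \sqrt{5}} w - 208 c\right) + 162\right) = - 9 \left(\left(w \sqrt{5 + i \sqrt{5}} - 208 c\right) + 162\right) = - 9 \left(\left(- 208 c + w \sqrt{5 + i \sqrt{5}}\right) + 162\right) = - 9 \left(162 - 208 c + w \sqrt{5 + i \sqrt{5}}\right) = -1458 + 1872 c - 9 w \sqrt{5 + i \sqrt{5}}$)
$-16567 + X{\left(T{\left(0 \right)},z{\left(-12,-14 \right)} \right)} = -16567 - \left(23922 - 9 \sqrt{5 + i \sqrt{5}}\right) = -40489 + 9 \sqrt{5 + i \sqrt{5}}$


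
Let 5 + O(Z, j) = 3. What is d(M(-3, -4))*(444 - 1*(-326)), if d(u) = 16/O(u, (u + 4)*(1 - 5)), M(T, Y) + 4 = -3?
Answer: -6160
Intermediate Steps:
O(Z, j) = -2 (O(Z, j) = -5 + 3 = -2)
M(T, Y) = -7 (M(T, Y) = -4 - 3 = -7)
d(u) = -8 (d(u) = 16/(-2) = 16*(-1/2) = -8)
d(M(-3, -4))*(444 - 1*(-326)) = -8*(444 - 1*(-326)) = -8*(444 + 326) = -8*770 = -6160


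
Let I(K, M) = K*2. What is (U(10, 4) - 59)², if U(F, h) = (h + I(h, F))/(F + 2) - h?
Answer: 3844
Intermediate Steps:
I(K, M) = 2*K
U(F, h) = -h + 3*h/(2 + F) (U(F, h) = (h + 2*h)/(F + 2) - h = (3*h)/(2 + F) - h = 3*h/(2 + F) - h = -h + 3*h/(2 + F))
(U(10, 4) - 59)² = (4*(1 - 1*10)/(2 + 10) - 59)² = (4*(1 - 10)/12 - 59)² = (4*(1/12)*(-9) - 59)² = (-3 - 59)² = (-62)² = 3844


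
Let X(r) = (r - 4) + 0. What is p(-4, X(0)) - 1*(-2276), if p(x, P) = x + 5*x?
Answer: 2252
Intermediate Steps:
X(r) = -4 + r (X(r) = (-4 + r) + 0 = -4 + r)
p(x, P) = 6*x
p(-4, X(0)) - 1*(-2276) = 6*(-4) - 1*(-2276) = -24 + 2276 = 2252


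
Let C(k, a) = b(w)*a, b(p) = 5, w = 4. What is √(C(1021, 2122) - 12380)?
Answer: I*√1770 ≈ 42.071*I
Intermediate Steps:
C(k, a) = 5*a
√(C(1021, 2122) - 12380) = √(5*2122 - 12380) = √(10610 - 12380) = √(-1770) = I*√1770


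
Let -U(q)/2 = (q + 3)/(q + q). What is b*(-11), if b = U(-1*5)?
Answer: 22/5 ≈ 4.4000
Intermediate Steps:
U(q) = -(3 + q)/q (U(q) = -2*(q + 3)/(q + q) = -2*(3 + q)/(2*q) = -2*(3 + q)*1/(2*q) = -(3 + q)/q)
b = -2/5 (b = (-3 - (-1)*5)/((-1*5)) = (-3 - 1*(-5))/(-5) = -(-3 + 5)/5 = -1/5*2 = -2/5 ≈ -0.40000)
b*(-11) = -2/5*(-11) = 22/5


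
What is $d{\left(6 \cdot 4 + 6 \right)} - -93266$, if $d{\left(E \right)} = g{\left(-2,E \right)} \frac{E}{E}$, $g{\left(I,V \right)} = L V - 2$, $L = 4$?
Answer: $93384$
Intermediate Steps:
$g{\left(I,V \right)} = -2 + 4 V$ ($g{\left(I,V \right)} = 4 V - 2 = -2 + 4 V$)
$d{\left(E \right)} = -2 + 4 E$ ($d{\left(E \right)} = \left(-2 + 4 E\right) \frac{E}{E} = \left(-2 + 4 E\right) 1 = -2 + 4 E$)
$d{\left(6 \cdot 4 + 6 \right)} - -93266 = \left(-2 + 4 \left(6 \cdot 4 + 6\right)\right) - -93266 = \left(-2 + 4 \left(24 + 6\right)\right) + 93266 = \left(-2 + 4 \cdot 30\right) + 93266 = \left(-2 + 120\right) + 93266 = 118 + 93266 = 93384$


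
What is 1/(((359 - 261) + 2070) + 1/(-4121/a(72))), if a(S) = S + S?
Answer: 4121/8934184 ≈ 0.00046126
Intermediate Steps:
a(S) = 2*S
1/(((359 - 261) + 2070) + 1/(-4121/a(72))) = 1/(((359 - 261) + 2070) + 1/(-4121/(2*72))) = 1/((98 + 2070) + 1/(-4121/144)) = 1/(2168 + 1/(-4121*1/144)) = 1/(2168 + 1/(-4121/144)) = 1/(2168 - 144/4121) = 1/(8934184/4121) = 4121/8934184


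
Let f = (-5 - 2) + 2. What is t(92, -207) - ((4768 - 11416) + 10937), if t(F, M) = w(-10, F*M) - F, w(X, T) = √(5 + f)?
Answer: -4381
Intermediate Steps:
f = -5 (f = -7 + 2 = -5)
w(X, T) = 0 (w(X, T) = √(5 - 5) = √0 = 0)
t(F, M) = -F (t(F, M) = 0 - F = -F)
t(92, -207) - ((4768 - 11416) + 10937) = -1*92 - ((4768 - 11416) + 10937) = -92 - (-6648 + 10937) = -92 - 1*4289 = -92 - 4289 = -4381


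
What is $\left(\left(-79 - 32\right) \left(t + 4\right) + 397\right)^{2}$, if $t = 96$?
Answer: $114554209$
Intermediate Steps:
$\left(\left(-79 - 32\right) \left(t + 4\right) + 397\right)^{2} = \left(\left(-79 - 32\right) \left(96 + 4\right) + 397\right)^{2} = \left(\left(-111\right) 100 + 397\right)^{2} = \left(-11100 + 397\right)^{2} = \left(-10703\right)^{2} = 114554209$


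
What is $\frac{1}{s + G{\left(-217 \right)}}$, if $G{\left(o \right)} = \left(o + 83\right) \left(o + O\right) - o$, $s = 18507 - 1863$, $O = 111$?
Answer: $\frac{1}{31065} \approx 3.2191 \cdot 10^{-5}$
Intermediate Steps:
$s = 16644$ ($s = 18507 - 1863 = 16644$)
$G{\left(o \right)} = - o + \left(83 + o\right) \left(111 + o\right)$ ($G{\left(o \right)} = \left(o + 83\right) \left(o + 111\right) - o = \left(83 + o\right) \left(111 + o\right) - o = - o + \left(83 + o\right) \left(111 + o\right)$)
$\frac{1}{s + G{\left(-217 \right)}} = \frac{1}{16644 + \left(9213 + \left(-217\right)^{2} + 193 \left(-217\right)\right)} = \frac{1}{16644 + \left(9213 + 47089 - 41881\right)} = \frac{1}{16644 + 14421} = \frac{1}{31065}$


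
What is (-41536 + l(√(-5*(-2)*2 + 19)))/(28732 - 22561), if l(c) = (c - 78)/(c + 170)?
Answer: -3515495/522291 + 8*√39/5745201 ≈ -6.7309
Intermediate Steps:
l(c) = (-78 + c)/(170 + c)
(-41536 + l(√(-5*(-2)*2 + 19)))/(28732 - 22561) = (-41536 + (-78 + √(-5*(-2)*2 + 19))/(170 + √(-5*(-2)*2 + 19)))/(28732 - 22561) = (-41536 + (-78 + √(10*2 + 19))/(170 + √(10*2 + 19)))/6171 = (-41536 + (-78 + √(20 + 19))/(170 + √(20 + 19)))*(1/6171) = (-41536 + (-78 + √39)/(170 + √39))*(1/6171) = -3776/561 + (-78 + √39)/(6171*(170 + √39))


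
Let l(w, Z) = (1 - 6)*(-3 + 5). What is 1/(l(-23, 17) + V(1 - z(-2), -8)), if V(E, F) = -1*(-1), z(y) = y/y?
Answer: -⅑ ≈ -0.11111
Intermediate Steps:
z(y) = 1
V(E, F) = 1
l(w, Z) = -10 (l(w, Z) = -5*2 = -10)
1/(l(-23, 17) + V(1 - z(-2), -8)) = 1/(-10 + 1) = 1/(-9) = -⅑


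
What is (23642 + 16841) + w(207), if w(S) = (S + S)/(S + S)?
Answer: 40484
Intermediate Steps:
w(S) = 1 (w(S) = (2*S)/((2*S)) = (2*S)*(1/(2*S)) = 1)
(23642 + 16841) + w(207) = (23642 + 16841) + 1 = 40483 + 1 = 40484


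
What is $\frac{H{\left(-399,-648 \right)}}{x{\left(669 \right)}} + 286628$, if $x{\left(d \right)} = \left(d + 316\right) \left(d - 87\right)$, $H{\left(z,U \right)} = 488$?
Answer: $\frac{82157617024}{286635} \approx 2.8663 \cdot 10^{5}$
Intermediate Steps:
$x{\left(d \right)} = \left(-87 + d\right) \left(316 + d\right)$ ($x{\left(d \right)} = \left(316 + d\right) \left(-87 + d\right) = \left(-87 + d\right) \left(316 + d\right)$)
$\frac{H{\left(-399,-648 \right)}}{x{\left(669 \right)}} + 286628 = \frac{488}{-27492 + 669^{2} + 229 \cdot 669} + 286628 = \frac{488}{-27492 + 447561 + 153201} + 286628 = \frac{488}{573270} + 286628 = 488 \cdot \frac{1}{573270} + 286628 = \frac{244}{286635} + 286628 = \frac{82157617024}{286635}$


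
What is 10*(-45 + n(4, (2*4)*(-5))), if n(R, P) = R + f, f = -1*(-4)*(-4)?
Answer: -570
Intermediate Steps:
f = -16 (f = 4*(-4) = -16)
n(R, P) = -16 + R (n(R, P) = R - 16 = -16 + R)
10*(-45 + n(4, (2*4)*(-5))) = 10*(-45 + (-16 + 4)) = 10*(-45 - 12) = 10*(-57) = -570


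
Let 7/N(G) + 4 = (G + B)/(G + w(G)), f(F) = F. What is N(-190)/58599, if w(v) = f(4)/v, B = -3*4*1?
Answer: -9026/221914413 ≈ -4.0673e-5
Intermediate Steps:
B = -12 (B = -12*1 = -12)
w(v) = 4/v
N(G) = 7/(-4 + (-12 + G)/(G + 4/G)) (N(G) = 7/(-4 + (G - 12)/(G + 4/G)) = 7/(-4 + (-12 + G)/(G + 4/G)))
N(-190)/58599 = (7*(-4 - 1*(-190)**2)/(16 + 3*(-190)*(4 - 190)))/58599 = (7*(-4 - 1*36100)/(16 + 3*(-190)*(-186)))*(1/58599) = (7*(-4 - 36100)/(16 + 106020))*(1/58599) = (7*(-36104)/106036)*(1/58599) = (7*(1/106036)*(-36104))*(1/58599) = -9026/3787*1/58599 = -9026/221914413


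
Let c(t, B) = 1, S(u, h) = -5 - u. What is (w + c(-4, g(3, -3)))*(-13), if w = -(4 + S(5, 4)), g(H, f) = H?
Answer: -91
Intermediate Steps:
w = 6 (w = -(4 + (-5 - 1*5)) = -(4 + (-5 - 5)) = -(4 - 10) = -1*(-6) = 6)
(w + c(-4, g(3, -3)))*(-13) = (6 + 1)*(-13) = 7*(-13) = -91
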